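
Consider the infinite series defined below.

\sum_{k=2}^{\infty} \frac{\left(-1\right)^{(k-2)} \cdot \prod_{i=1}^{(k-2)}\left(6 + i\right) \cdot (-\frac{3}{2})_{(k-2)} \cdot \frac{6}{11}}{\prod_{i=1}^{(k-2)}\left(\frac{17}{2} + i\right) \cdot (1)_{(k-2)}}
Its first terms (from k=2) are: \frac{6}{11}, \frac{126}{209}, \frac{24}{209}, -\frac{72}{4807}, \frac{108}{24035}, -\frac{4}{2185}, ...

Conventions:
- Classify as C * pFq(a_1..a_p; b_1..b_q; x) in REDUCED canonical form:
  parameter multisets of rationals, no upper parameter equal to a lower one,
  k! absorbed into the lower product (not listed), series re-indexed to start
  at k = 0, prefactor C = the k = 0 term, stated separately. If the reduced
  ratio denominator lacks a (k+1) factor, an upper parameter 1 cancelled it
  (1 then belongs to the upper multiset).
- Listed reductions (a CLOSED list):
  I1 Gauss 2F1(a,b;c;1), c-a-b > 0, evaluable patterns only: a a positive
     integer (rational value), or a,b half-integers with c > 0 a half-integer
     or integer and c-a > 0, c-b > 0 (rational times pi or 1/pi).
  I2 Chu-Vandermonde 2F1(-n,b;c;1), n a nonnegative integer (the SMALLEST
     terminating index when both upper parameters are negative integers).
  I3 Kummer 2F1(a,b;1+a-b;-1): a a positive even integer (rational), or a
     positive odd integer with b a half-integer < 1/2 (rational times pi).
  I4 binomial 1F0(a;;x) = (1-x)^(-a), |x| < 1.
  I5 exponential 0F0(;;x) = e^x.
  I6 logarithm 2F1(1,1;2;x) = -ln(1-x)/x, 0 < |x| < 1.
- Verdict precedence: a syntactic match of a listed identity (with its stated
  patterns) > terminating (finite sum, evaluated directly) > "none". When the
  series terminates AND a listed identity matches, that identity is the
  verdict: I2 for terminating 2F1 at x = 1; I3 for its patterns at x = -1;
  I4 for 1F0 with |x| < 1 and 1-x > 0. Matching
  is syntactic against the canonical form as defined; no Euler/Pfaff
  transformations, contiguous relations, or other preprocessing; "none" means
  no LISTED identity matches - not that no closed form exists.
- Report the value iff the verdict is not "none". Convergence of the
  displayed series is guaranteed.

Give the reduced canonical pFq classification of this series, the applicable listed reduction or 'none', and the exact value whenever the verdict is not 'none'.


This is \frac{6}{11} * 2F1(-\frac{3}{2}, 7; \frac{19}{2}; -1) in reduced canonical form. Verdict: Kummer (I3) fires (x = -1; c = \frac{19}{2} equals 1+a-b for upper {-\frac{3}{2}, 7}: listed pattern). Hence: \frac{208845}{524288} \cdot \pi.

Structural cue: t_0 being \frac{6}{11}, (1)_k (C = 6/11, x = -1) is k! itself.
Adjacent-term ratio: r(k) = -1 * (k-\frac{3}{2}) (k+7) / [(k+\frac{19}{2}) (k+1)] ; factor over Q: parameters, x = -1, and C = \frac{6}{11}.


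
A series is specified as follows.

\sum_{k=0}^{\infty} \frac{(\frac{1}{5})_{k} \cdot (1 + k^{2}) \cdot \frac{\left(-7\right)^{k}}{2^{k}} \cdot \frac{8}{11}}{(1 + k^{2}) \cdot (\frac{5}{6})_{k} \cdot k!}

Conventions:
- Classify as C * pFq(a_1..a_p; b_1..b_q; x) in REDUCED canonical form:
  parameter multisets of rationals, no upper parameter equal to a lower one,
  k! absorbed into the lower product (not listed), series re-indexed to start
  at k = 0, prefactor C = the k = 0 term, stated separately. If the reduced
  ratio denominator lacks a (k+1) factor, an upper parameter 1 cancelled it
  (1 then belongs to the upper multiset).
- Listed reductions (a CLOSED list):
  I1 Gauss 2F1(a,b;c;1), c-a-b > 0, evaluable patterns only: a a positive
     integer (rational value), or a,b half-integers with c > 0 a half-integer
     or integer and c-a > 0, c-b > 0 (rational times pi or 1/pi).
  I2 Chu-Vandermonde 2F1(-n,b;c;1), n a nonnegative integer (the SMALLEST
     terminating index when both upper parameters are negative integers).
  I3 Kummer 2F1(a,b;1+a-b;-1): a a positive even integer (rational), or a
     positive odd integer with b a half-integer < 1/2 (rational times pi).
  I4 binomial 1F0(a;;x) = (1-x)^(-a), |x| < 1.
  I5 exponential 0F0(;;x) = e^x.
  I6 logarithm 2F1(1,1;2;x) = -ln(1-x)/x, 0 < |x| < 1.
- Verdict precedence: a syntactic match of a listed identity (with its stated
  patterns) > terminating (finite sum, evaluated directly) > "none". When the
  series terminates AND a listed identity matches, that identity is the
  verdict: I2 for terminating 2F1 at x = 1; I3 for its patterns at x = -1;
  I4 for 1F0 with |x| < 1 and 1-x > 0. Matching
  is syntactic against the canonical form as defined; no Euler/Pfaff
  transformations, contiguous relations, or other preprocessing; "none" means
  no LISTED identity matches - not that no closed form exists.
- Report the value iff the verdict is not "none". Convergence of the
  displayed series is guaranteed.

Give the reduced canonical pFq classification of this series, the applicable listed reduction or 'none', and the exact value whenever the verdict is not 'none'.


First insight: with t_0 = \frac{8}{11}, the two k-th powers (C = 8/11) combine into one argument.
Ratio: r(k) = -\frac{7}{2} * (k+\frac{1}{5}) / [(k+\frac{5}{6}) (k+1)] - poly over poly, x = -\frac{7}{2} from leading terms; C = \frac{8}{11} at k = 0.

Reduced: x = -\frac{7}{2}, 1F1, upper = {\frac{1}{5}}, lower = {\frac{5}{6}}, C = \frac{8}{11}. Verdict: none. A 1F1 with upper {\frac{1}{5}} fits none of I1-I6 at x = -\frac{7}{2}; the sum runs forever.


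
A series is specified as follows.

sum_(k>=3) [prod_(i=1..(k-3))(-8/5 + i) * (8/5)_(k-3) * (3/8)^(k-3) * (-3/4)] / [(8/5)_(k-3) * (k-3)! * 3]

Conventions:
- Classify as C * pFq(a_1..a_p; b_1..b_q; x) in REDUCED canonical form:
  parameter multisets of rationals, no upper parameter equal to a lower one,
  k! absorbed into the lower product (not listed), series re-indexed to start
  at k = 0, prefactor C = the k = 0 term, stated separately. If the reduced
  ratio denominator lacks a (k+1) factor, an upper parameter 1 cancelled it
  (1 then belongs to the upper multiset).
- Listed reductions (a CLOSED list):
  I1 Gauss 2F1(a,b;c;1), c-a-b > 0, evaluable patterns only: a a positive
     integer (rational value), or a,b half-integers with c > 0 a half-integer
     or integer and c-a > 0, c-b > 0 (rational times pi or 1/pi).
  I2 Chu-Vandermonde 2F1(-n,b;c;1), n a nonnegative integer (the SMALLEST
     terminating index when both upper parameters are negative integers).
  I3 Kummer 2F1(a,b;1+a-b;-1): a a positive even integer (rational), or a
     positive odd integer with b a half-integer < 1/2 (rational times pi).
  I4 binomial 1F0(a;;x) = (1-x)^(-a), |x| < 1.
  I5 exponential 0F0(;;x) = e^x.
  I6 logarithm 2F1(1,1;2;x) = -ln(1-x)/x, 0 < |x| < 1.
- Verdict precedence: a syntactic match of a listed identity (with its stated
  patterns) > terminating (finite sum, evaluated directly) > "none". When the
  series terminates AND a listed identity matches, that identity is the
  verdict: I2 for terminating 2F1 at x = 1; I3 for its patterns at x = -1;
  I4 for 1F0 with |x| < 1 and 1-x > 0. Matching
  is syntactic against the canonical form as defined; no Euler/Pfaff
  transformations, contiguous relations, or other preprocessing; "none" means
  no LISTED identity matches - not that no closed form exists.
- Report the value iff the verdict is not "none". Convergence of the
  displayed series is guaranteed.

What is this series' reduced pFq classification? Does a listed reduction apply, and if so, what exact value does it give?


First insight: x = (3/8) and the running product (C = -1/4, x = 3/8) telescopes to a rising factorial.
Ratio: r(k) = (3/8) * (k-3/5) / [(k+1)] - poly over poly, x = (3/8) from leading terms; C = -1/4 at k = 0.

With C = -1/4: the canonical form is 1F0(-3/5; -; 3/8). Verdict (x = 3/8): binomial (I4) applies (the 1F0 binomial series: exponent 3/5, x = 3/8). Hence: (-1/4) * (5/8)^(3/5).


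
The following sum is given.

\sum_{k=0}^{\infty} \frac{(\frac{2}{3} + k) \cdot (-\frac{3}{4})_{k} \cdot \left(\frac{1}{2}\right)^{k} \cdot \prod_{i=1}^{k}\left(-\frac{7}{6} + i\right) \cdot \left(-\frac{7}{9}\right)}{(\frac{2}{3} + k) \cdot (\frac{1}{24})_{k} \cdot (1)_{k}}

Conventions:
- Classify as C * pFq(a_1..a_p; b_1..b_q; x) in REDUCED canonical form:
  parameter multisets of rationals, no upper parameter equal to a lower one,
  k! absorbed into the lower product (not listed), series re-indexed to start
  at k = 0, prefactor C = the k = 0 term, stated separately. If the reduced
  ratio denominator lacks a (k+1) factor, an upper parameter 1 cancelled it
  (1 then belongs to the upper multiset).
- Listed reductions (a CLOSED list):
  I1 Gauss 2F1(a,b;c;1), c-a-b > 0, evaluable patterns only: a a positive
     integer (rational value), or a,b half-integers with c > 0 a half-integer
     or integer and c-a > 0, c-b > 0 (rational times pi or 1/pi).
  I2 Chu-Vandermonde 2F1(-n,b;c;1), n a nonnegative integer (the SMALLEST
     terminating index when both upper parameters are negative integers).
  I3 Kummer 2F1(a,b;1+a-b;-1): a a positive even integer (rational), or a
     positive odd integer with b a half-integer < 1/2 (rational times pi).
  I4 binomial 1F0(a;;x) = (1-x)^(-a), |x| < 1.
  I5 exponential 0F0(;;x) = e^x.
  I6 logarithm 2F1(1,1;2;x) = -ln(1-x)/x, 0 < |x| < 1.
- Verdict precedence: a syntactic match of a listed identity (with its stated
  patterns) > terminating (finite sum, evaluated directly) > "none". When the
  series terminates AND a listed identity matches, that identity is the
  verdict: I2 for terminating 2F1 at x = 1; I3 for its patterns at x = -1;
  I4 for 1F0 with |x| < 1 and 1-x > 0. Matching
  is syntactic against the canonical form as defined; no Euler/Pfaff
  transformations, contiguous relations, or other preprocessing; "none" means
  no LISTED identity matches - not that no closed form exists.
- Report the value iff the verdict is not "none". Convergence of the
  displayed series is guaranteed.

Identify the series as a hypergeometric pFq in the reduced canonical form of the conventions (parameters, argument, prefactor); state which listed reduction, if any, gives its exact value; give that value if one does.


x = \frac{1}{2} here; the reduced form reads 2F1, upper {-\frac{3}{4}, -\frac{1}{6}}, lower {\frac{1}{24}}, C = -\frac{7}{9}. Verdict: none. A 2F1 with upper {-\frac{3}{4}, -\frac{1}{6}} fits none of I1-I6 at x = \frac{1}{2}; the sum runs forever.

The tell: x = \frac{1}{2} and (1)_k (prefactor -7/9) is k! itself.
Step ratio: r(k) = \frac{1}{2} * (k-\frac{3}{4}) (k-\frac{1}{6}) / [(k+\frac{1}{24}) (k+1)] - rational in k. x = \frac{1}{2}; t_0 = -\frac{7}{9}; negate the roots.


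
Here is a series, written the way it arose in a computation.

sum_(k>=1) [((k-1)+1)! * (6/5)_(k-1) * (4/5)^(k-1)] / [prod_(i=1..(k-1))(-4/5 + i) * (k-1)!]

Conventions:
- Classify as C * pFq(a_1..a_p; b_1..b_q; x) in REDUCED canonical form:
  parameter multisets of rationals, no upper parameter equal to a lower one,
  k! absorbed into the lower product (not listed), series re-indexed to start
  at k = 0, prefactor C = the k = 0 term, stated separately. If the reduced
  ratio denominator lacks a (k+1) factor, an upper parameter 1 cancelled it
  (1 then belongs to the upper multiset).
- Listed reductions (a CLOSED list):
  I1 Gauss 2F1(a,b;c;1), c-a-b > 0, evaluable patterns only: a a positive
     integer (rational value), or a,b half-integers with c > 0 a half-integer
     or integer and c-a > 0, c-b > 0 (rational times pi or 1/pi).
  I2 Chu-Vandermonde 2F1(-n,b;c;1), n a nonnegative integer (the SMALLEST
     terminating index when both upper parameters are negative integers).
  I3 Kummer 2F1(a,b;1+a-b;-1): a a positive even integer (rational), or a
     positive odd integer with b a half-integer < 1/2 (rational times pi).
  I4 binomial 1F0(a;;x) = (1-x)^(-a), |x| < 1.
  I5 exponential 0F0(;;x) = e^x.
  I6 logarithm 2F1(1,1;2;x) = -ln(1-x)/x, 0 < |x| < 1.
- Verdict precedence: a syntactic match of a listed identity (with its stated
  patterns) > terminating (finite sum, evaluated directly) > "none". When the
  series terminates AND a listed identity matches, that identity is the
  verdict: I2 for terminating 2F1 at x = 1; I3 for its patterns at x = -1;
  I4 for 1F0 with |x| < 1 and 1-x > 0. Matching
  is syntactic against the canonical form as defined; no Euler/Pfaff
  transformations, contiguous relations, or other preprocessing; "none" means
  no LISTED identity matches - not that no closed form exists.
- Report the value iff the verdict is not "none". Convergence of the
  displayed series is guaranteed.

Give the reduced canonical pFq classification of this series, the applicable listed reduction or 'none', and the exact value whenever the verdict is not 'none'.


Key observation: t_0 being 1, the factorial ratio (C = 1) (k+a-1)!/(a-1)! is a rising factorial (a)_k.
Term ratio: r(k) = (4/5) * (k+6/5) (k+2) / [(k+1/5) (k+1)] - rational in k, leading ratio (4/5); with t_0 = 1, classification follows.

x = 4/5 here; the reduced form reads 2F1, upper {6/5, 2}, lower {1/5}, C = 1. Verdict: none (x = 4/5): each listed identity misses the multisets {6/5, 2} ; {1/5}.


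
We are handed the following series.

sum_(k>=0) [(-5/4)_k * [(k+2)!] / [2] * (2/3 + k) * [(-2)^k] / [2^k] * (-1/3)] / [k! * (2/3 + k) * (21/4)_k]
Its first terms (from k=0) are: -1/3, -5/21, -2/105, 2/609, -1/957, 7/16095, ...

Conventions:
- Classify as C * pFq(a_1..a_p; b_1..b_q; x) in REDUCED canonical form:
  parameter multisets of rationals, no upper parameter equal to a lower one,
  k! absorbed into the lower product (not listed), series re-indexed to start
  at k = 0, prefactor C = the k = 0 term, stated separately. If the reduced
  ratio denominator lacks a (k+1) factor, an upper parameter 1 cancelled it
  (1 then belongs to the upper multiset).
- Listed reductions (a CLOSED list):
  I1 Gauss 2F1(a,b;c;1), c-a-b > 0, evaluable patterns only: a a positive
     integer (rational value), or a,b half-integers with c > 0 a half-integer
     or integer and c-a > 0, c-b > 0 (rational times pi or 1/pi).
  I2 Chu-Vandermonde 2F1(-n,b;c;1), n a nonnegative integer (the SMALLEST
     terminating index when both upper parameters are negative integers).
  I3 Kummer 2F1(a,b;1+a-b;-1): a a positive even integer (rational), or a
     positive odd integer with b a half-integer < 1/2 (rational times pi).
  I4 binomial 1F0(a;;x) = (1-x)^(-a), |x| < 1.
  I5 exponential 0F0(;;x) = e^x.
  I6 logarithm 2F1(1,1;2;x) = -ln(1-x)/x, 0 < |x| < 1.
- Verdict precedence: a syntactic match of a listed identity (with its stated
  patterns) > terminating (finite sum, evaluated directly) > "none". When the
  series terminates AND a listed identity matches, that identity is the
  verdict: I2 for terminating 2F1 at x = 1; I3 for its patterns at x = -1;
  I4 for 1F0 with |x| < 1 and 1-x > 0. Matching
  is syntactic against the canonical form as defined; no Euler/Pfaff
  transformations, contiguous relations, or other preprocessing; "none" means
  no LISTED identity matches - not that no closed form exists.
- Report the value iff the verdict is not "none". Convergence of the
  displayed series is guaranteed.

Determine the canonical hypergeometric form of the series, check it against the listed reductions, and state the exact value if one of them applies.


Structural cue: x = (-1) and the factorial ratio (prefactor -1/3) (k+a-1)!/(a-1)! is a rising factorial (a)_k.
Step ratio: r(k) = (-1) * (k-5/4) (k+3) / [(k+21/4) (k+1)] - rational in k, leading ratio (-1); with t_0 = -1/3, classification follows.

At argument -1: a 2F1 with upper {-5/4, 3}, lower {21/4}, scaled by C = -1/3. Verdict: none. No listed pattern accepts 2F1(-5/4, 3; 21/4; -1).


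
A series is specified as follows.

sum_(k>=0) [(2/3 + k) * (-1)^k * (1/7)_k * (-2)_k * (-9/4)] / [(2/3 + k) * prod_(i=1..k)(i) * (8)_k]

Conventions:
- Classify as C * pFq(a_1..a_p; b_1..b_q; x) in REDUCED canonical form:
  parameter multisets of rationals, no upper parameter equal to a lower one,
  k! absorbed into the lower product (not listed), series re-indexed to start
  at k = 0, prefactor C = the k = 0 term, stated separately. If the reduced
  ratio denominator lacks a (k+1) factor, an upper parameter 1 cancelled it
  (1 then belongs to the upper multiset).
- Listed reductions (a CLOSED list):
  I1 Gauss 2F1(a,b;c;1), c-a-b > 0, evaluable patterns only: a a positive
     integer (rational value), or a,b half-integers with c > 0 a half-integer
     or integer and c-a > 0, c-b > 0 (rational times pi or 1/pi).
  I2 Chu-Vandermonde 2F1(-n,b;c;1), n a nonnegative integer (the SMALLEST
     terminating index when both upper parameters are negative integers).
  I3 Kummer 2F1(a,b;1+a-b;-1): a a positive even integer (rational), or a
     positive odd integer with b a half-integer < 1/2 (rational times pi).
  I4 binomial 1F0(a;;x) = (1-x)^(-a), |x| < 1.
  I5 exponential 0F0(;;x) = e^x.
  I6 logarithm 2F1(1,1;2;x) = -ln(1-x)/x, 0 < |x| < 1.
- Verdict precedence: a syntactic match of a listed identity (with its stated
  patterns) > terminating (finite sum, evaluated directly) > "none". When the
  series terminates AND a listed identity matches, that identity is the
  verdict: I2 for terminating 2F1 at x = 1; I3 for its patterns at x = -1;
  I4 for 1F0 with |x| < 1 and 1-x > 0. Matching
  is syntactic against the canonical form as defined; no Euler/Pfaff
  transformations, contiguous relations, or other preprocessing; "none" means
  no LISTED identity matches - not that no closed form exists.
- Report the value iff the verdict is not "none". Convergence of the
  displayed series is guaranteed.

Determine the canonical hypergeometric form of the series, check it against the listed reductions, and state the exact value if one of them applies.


Key observation: with t_0 = -9/4, the factor k + 2/3 cancels (top and bottom), leaving C = -9/4.
Ratio: r(k) = (-1) * (k-2) (k+1/7) / [(k+8) (k+1)] - rational in k, leading ratio (-1); with t_0 = -9/4, classification follows.

Classification (C = -9/4): 2F1 with upper {-2, 1/7}, lower {8}, argument x = -1. Verdict: terminating. With -2 upstairs the series is a 3-term polynomial sum; evaluated term by term. Hence: -1831/784.


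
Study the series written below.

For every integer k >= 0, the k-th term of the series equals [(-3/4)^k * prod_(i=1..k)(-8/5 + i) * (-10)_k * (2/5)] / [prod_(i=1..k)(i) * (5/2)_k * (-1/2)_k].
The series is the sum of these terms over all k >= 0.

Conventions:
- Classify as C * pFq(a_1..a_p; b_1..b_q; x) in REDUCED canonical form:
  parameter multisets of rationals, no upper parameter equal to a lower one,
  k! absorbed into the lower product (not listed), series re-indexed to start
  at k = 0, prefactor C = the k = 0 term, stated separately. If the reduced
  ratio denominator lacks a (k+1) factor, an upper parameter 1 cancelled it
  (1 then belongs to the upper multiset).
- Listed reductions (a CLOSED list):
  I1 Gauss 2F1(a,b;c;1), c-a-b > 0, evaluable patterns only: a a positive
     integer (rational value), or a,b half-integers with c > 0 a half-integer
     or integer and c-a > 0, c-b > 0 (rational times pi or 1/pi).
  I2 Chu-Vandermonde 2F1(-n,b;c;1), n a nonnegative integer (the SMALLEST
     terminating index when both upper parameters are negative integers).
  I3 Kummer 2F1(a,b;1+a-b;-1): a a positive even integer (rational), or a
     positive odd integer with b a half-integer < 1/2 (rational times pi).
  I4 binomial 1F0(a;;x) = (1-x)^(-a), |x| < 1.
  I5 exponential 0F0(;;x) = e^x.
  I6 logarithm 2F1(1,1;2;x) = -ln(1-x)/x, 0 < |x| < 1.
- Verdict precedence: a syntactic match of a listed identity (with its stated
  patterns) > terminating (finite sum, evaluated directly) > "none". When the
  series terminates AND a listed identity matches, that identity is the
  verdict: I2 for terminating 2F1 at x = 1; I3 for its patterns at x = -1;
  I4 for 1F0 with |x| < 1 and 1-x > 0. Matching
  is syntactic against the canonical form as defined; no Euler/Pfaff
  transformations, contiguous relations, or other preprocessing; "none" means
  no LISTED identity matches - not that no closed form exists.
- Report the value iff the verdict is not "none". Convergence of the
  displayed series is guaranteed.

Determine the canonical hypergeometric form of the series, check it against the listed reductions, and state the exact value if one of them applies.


Prefactor 2/5, argument -3/4: 2F2 with upper {-10, -3/5} over lower {-1/2, 5/2}. Verdict: terminating - upper parameter -10 makes this a finite sum (last index 10), evaluated exactly. Hence: 72954979086271729702/20651704071044921875.

First insight: x = (-3/4) and the running product (C = 2/5) telescopes to a rising factorial.
Ratio: r(k) = (-3/4) * (k-10) (k-3/5) / [(k-1/2) (k+5/2) (k+1)] - rational; roots negated = parameters, x = (-3/4), C = 2/5.


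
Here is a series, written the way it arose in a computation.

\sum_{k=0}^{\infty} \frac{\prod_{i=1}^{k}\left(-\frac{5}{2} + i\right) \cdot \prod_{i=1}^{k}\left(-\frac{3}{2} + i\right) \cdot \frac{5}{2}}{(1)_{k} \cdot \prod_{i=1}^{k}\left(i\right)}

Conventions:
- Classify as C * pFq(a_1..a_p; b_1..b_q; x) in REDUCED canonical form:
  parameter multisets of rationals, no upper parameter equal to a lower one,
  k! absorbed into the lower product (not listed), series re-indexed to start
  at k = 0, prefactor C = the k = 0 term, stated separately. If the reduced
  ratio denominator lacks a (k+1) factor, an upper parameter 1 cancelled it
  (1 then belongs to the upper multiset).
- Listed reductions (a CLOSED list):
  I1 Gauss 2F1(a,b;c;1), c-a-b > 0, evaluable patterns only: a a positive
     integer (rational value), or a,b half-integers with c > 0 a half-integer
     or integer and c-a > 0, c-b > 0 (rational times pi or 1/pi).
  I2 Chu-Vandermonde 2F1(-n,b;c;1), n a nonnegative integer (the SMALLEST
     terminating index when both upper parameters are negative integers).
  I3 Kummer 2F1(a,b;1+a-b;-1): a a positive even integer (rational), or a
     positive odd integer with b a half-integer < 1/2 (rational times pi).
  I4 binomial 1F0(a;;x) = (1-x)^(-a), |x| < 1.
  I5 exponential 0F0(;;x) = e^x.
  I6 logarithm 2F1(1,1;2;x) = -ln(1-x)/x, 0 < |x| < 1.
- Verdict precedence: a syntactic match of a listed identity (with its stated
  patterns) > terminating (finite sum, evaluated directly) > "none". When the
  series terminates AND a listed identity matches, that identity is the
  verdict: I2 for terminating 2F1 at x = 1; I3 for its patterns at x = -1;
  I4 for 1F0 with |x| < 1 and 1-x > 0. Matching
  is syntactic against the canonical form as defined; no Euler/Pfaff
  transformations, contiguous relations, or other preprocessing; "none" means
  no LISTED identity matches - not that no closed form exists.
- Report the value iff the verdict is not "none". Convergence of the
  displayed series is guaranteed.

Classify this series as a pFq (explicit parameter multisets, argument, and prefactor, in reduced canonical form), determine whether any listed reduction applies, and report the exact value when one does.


Classification (C = \frac{5}{2}): 2F1 with upper {-\frac{3}{2}, -\frac{1}{2}}, lower {1}, argument x = 1. Verdict: the half-integer Gauss pattern (I1) fires (x = 1; upper {-\frac{3}{2}, -\frac{1}{2}} half-integers, c = 1 in the evaluable pattern). Sum: \frac{40}{3} / \pi.

The tell: t_0 being \frac{5}{2}, the running product (C = 5/2, x = 1) telescopes to a rising factorial.
Ratio: r(k) = 1 * (k-\frac{3}{2}) (k-\frac{1}{2}) / [(k+1) (k+1)] - rational; roots negated = parameters, x = 1, C = \frac{5}{2}.


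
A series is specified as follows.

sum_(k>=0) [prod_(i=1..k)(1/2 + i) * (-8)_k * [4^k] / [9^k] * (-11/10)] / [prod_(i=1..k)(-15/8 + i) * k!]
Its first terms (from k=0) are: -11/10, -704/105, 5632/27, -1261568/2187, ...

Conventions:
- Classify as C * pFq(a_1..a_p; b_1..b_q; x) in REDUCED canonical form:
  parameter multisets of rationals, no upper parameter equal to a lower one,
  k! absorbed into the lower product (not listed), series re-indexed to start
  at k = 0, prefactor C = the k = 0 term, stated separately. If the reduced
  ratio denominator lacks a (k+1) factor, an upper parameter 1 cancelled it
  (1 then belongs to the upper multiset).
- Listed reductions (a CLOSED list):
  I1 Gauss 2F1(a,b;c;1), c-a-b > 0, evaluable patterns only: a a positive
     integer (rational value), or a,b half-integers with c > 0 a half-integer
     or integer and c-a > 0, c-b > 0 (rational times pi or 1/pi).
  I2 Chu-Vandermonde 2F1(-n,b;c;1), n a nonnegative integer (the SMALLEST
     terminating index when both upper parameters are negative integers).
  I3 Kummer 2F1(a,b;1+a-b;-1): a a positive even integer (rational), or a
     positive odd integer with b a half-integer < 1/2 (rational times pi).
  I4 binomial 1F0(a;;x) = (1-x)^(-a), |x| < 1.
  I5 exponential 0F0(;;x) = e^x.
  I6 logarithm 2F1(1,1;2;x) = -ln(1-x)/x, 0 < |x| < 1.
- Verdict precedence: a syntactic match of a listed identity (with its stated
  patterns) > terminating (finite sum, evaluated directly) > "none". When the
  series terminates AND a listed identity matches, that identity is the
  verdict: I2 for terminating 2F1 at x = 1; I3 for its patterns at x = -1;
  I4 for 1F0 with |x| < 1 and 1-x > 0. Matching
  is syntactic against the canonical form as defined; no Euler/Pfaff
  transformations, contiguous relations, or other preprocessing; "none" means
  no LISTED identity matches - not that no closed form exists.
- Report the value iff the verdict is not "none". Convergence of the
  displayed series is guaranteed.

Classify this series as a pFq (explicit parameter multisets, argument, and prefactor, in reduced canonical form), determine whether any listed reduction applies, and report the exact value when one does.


Key step: x = (4/9) and the two geometric factors (C = -11/10, x = 4/9) combine into one argument.
Step ratio: r(k) = (4/9) * (k-8) (k+3/2) / [(k-7/8) (k+1)] - rational; roots negated = parameters, x = (4/9), C = -11/10.

x = 4/9 here; the reduced form reads 2F1, upper {-8, 3/2}, lower {-7/8}, C = -11/10. Verdict: terminating - no listed pattern fits, but -8 in the upper list cuts the series at k = 8; direct evaluation. Value: 27175595206331/24502911038550.


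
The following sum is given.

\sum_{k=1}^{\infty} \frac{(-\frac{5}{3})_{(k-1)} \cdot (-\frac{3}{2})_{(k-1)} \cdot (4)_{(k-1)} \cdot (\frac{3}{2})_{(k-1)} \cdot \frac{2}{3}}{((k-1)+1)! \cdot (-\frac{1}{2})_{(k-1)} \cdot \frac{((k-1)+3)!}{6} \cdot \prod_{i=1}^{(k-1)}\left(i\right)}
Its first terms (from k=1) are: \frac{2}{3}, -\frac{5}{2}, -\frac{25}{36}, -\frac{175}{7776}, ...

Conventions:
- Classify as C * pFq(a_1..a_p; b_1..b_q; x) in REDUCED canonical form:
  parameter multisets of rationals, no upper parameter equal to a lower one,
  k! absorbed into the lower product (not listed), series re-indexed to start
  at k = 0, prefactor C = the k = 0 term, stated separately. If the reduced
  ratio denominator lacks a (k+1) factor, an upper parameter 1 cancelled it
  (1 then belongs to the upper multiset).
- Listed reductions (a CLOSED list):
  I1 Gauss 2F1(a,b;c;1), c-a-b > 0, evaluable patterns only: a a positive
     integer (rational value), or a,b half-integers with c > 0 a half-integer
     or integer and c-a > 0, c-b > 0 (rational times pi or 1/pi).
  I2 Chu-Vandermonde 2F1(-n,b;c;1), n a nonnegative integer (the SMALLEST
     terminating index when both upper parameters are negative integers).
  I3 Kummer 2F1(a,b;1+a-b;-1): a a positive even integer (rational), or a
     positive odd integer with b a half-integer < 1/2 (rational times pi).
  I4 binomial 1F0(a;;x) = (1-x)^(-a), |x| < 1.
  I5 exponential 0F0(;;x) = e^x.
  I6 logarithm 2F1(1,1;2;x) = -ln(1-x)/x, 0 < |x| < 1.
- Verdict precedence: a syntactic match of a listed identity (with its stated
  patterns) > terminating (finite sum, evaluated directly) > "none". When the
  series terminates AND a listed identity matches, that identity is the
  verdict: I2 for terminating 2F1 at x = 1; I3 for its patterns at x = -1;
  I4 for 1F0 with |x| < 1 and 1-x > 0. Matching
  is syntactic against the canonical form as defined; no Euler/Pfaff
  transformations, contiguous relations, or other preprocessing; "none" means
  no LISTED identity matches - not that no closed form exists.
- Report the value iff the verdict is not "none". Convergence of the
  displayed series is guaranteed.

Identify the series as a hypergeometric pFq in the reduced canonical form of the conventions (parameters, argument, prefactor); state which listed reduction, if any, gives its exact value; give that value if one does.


Prefactor \frac{2}{3}, argument 1: 3F2 with upper {-\frac{5}{3}, -\frac{3}{2}, \frac{3}{2}} over lower {-\frac{1}{2}, 2}. Verdict: none - this 3F2 at x = 1 matches no listed pattern, and upper {-\frac{5}{3}, -\frac{3}{2}, \frac{3}{2}} holds no stopper.

Key step: t_0 = \frac{2}{3} here, and the product of the first k integers (C = 2/3, x = 1) is k!.
Term ratio: r(k) = 1 * (k-\frac{5}{3}) (k-\frac{3}{2}) (k+\frac{3}{2}) / [(k-\frac{1}{2}) (k+2) (k+1)] ; factor over Q: parameters, x = 1, and C = \frac{2}{3}.


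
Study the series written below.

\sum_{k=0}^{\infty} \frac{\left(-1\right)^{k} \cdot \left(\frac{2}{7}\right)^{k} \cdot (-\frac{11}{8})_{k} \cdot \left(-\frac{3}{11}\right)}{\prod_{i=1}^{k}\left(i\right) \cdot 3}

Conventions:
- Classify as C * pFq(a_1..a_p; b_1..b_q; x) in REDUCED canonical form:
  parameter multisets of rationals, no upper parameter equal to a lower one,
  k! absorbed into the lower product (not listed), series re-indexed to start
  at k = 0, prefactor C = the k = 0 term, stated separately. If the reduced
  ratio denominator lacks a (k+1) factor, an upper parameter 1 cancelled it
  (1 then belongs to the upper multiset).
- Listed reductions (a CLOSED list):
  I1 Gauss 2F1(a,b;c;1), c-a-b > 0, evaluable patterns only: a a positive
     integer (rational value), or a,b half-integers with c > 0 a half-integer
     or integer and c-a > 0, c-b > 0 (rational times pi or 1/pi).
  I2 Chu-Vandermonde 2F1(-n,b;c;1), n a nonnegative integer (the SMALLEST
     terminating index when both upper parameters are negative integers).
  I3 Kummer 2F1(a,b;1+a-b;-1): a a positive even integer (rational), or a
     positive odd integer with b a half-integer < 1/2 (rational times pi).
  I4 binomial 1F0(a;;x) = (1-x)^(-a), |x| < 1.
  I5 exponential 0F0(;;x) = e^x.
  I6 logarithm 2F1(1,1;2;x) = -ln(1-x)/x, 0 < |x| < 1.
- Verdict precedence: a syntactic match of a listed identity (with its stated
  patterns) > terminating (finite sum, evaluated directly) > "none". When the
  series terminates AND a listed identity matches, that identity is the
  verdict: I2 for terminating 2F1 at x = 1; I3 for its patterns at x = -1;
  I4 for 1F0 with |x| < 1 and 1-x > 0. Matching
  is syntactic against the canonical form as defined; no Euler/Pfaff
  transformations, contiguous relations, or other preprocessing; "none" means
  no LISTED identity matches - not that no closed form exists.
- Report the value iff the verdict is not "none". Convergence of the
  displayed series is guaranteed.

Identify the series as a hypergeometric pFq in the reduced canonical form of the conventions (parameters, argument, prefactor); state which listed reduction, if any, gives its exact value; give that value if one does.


This is -\frac{1}{11} * 1F0(-\frac{11}{8}; -; -\frac{2}{7}) in reduced canonical form. Verdict: the binomial series (I4) matches (the 1F0 binomial series: exponent 11/8, x = -\frac{2}{7}). Exact value: \left(-\frac{1}{11}\right) \cdot \left(\frac{9}{7}\right)^{\frac{11}{8}}.

The tell: x = -\frac{2}{7} and the constant factors (C = -1/11, x = -2/7) combine into one prefactor.
Ratio: r(k) = -\frac{2}{7} * (k-\frac{11}{8}) / [(k+1)] - poly over poly, x = -\frac{2}{7} from leading terms; C = -\frac{1}{11} at k = 0.


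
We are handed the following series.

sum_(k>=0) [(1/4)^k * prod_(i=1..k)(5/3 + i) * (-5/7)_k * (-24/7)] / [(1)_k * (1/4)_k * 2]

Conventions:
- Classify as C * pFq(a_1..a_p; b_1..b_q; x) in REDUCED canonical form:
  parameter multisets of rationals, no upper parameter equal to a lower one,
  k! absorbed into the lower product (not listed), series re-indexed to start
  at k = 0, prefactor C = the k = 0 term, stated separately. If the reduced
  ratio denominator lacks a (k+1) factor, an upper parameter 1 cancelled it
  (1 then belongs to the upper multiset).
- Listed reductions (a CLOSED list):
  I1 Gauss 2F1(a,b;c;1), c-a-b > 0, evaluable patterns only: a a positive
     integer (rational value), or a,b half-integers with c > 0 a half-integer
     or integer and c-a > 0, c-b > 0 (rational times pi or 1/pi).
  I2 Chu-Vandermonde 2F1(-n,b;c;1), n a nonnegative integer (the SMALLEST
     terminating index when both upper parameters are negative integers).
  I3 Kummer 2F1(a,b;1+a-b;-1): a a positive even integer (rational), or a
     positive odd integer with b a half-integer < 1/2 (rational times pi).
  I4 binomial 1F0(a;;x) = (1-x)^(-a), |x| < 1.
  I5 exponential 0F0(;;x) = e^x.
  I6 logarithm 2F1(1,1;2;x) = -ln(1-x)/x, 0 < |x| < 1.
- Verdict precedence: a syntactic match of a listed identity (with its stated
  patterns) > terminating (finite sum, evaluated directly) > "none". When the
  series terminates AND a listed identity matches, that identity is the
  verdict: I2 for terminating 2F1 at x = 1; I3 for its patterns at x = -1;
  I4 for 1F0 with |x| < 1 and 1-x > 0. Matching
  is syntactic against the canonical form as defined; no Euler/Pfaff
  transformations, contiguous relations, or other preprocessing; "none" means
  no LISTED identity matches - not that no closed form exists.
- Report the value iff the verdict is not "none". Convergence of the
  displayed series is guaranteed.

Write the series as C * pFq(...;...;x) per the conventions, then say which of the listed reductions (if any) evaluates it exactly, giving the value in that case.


Classification (C = -12/7): 2F1 with upper {-5/7, 8/3}, lower {1/4}, argument x = 1/4. Verdict: none (x = 1/4): each listed identity misses the multisets {-5/7, 8/3} ; {1/4}.

Key step: x = (1/4) and (1)_k (C = -12/7) is k! itself.
Term ratio: r(k) = (1/4) * (k-5/7) (k+8/3) / [(k+1/4) (k+1)] - rational in k. x = (1/4); t_0 = -12/7; negate the roots.


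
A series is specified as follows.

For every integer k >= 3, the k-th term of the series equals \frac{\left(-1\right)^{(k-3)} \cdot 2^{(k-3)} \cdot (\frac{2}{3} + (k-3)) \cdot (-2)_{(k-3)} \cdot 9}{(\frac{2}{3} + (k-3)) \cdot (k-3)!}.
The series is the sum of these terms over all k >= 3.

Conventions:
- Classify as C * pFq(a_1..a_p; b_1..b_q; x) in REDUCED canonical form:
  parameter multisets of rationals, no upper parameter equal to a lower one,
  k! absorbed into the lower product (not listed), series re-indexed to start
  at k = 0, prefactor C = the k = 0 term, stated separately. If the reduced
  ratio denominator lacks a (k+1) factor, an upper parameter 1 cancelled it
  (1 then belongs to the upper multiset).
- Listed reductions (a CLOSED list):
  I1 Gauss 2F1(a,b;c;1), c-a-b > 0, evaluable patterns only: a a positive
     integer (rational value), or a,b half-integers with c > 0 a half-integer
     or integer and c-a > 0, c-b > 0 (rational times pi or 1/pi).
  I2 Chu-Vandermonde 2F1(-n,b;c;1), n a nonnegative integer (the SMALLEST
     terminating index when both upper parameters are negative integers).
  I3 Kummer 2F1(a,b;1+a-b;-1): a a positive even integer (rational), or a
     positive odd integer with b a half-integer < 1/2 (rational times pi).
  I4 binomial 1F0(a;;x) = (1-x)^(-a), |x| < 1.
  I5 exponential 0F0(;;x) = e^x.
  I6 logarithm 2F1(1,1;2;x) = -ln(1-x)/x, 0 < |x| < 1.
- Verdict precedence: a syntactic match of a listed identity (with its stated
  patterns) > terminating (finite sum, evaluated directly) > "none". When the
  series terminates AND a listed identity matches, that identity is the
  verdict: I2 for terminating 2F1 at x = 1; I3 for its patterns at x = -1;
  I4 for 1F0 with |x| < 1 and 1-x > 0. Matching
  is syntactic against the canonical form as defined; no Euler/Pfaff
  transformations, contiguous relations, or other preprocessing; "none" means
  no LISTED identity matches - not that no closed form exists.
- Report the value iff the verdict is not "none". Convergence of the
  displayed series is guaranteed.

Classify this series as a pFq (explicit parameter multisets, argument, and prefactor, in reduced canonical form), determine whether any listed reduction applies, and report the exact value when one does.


First insight: t_0 = 9 here, and the (-1)^k factor (C = 9, x = -2) folds into the argument's sign.
Ratio: r(k) = -2 * (k-2) / [(k+1)] - rational in k, leading ratio -2; with t_0 = 9, classification follows.

At argument -2: a 1F0 with upper {-2}, lower {-}, scaled by C = 9. Verdict: terminating at k = 2: the factor (-2)_k kills every later term; summing the 3 survivors is exact. Hence: 81.


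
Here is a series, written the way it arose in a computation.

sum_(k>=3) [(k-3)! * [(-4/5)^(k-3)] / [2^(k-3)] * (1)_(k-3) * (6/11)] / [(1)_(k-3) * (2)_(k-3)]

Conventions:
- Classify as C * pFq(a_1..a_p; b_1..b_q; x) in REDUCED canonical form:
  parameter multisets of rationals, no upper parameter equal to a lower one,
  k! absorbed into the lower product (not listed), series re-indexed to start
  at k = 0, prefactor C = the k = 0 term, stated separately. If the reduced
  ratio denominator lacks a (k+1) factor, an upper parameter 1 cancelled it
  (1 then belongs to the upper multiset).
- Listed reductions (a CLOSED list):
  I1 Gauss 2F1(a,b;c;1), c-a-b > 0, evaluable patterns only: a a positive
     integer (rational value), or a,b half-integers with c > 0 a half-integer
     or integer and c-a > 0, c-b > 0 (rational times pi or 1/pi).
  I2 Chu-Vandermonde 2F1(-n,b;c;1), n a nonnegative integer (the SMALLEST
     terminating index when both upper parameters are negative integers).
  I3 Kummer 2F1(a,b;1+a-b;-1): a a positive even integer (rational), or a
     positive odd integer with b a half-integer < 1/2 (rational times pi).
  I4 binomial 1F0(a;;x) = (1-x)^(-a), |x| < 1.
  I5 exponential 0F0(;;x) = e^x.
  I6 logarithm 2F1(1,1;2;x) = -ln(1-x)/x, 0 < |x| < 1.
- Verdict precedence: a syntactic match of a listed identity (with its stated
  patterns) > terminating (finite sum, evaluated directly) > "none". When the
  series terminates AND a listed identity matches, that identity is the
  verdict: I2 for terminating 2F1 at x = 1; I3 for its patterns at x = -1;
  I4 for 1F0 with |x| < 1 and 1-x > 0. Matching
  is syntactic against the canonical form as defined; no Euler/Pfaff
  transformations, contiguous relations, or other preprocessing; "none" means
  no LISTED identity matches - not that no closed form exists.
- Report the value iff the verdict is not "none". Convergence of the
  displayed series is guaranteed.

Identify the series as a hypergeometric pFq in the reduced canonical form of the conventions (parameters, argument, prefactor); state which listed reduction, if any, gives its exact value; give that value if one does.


The tell: t_0 = 6/11 here, and the two k-th powers (prefactor 6/11) combine into one argument.
Ratio: r(k) = (-2/5) * (k+1) (k+1) / [(k+2) (k+1)] - rational in k, leading ratio (-2/5); with t_0 = 6/11, classification follows.

Canonical form: C = 6/11 times 2F1 with upper {1, 1}, lower {2}, x = -2/5. Verdict: logarithm (I6) applies (the logarithm: parameters (1,1;2), x = -2/5). Sum: (15/11) * ln(7/5).


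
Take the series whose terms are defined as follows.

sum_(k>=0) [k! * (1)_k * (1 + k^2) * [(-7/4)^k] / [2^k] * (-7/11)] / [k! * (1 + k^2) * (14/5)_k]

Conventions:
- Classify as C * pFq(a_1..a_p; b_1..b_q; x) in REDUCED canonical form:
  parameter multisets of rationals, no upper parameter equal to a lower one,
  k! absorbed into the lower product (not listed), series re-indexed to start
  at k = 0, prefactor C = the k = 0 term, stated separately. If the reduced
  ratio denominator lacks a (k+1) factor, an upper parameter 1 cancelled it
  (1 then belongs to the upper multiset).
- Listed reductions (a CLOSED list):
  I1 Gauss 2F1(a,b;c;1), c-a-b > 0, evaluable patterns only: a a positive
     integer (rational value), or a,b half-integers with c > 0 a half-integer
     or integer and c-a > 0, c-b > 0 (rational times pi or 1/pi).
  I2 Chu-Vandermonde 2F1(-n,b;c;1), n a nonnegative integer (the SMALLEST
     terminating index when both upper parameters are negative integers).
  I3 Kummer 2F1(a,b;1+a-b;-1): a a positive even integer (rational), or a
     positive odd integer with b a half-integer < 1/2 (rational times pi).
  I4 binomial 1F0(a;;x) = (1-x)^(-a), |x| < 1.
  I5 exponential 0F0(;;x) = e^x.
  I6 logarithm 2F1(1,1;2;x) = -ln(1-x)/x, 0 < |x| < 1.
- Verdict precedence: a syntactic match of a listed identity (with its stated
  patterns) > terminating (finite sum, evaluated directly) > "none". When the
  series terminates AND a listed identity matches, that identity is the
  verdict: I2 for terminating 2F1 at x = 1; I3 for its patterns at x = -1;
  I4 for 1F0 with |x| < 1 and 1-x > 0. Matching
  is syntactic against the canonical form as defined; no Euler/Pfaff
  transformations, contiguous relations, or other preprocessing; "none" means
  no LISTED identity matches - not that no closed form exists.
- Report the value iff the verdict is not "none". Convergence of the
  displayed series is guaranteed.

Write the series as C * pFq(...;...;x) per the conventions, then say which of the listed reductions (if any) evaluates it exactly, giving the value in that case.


Classification (C = -7/11): 2F1 with upper {1, 1}, lower {14/5}, argument x = -7/8. Verdict: none - at argument -7/8 the multisets {1, 1} ; {14/5} match no listed identity.

The tell: x = (-7/8) and the two k-th powers (prefactor -7/11) combine into one argument.
Step ratio: r(k) = (-7/8) * (k+1) (k+1) / [(k+14/5) (k+1)] ; factor over Q: parameters, x = (-7/8), and C = -7/11.
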